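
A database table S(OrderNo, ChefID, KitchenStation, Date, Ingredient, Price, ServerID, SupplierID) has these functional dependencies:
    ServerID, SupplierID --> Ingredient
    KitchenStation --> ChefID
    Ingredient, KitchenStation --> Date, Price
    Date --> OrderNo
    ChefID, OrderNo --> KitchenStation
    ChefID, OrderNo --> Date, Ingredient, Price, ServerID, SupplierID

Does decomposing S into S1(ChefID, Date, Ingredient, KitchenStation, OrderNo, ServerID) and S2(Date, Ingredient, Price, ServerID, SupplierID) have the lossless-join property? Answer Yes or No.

No

S1 ∩ S2 = {Date, Ingredient, ServerID}; its closure under F is {Date, Ingredient, OrderNo, ServerID}.
The closure covers neither S1 nor S2 entirely; the join is not lossless.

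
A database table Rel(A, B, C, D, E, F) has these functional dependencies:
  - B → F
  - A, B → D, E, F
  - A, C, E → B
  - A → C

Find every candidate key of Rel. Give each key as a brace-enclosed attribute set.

{A, B}, {A, E}

No FD produces {A}, so it must be in every candidate key.
Closure of {A, B} is {A, B, C, D, E, F}, the whole schema; {A, B} is a candidate key.
Closure of {A, E} is {A, B, C, D, E, F}, the whole schema; {A, E} is a candidate key.
These are minimal and exhaustive — every other superkey contains one of them.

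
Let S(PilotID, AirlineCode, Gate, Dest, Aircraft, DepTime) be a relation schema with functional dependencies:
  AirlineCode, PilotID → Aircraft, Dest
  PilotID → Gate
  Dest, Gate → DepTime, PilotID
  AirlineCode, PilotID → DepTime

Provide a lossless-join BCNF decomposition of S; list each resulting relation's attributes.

{Aircraft, AirlineCode, Dest, PilotID}; {DepTime, Dest, PilotID}; {Gate, PilotID}

Candidate keys of the original relation: {AirlineCode, Dest, Gate}, {AirlineCode, PilotID}.
In {Aircraft, AirlineCode, DepTime, Dest, Gate, PilotID}, {PilotID} is not a superkey ({PilotID}⁺ restricted to this set is {Gate, PilotID}), so split on PilotID → Gate into {Gate, PilotID} and {Aircraft, AirlineCode, DepTime, Dest, PilotID}.
{Gate, PilotID} is in BCNF.
In {Aircraft, AirlineCode, DepTime, Dest, PilotID}, {Dest, PilotID} is not a superkey ({Dest, PilotID}⁺ restricted to this set is {DepTime, Dest, PilotID}), so split on Dest, PilotID → DepTime into {DepTime, Dest, PilotID} and {Aircraft, AirlineCode, Dest, PilotID}.
{DepTime, Dest, PilotID} is in BCNF.
{Aircraft, AirlineCode, Dest, PilotID} is in BCNF.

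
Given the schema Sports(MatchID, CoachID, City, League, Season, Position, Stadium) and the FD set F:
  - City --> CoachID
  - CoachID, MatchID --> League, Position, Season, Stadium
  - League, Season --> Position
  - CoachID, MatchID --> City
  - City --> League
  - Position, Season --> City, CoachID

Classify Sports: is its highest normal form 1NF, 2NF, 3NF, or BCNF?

3NF

Candidate keys: {City, MatchID}, {CoachID, MatchID}, {League, MatchID, Season}, {MatchID, Position, Season}. Prime attributes: {City, CoachID, League, MatchID, Position, Season}.
For City --> CoachID we have {City}⁺ = {City, CoachID, League}; {City} is not a superkey, so BCNF fails.
But every attribute on its right side ({CoachID}) is prime, and the same holds for every other non-superkey FD, so 3NF still holds.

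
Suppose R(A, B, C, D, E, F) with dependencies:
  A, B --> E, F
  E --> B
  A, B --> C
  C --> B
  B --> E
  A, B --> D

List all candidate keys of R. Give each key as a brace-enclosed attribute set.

Attributes never on any right-hand side: {A} — every candidate key must contain it.
{A, B}⁺ = {A, B, C, D, E, F} — all of the relation — so {A, B} is a candidate key.
{A, C}⁺ = {A, B, C, D, E, F} — all of the relation — so {A, C} is a candidate key.
{A, E}⁺ = {A, B, C, D, E, F} — all of the relation — so {A, E} is a candidate key.
Any other superkey properly contains one of these, so there are no further candidate keys.

{A, B}, {A, C}, {A, E}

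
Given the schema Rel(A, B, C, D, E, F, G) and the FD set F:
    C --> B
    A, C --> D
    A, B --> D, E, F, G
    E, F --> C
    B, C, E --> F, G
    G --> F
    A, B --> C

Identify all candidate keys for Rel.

Attributes never on any right-hand side: {A} — every candidate key must contain it.
{A, B} is a candidate key since {A, B}⁺ = {A, B, C, D, E, F, G} covers every attribute.
{A, C} is a candidate key since {A, C}⁺ = {A, B, C, D, E, F, G} covers every attribute.
{A, E, F} is a candidate key since {A, E, F}⁺ = {A, B, C, D, E, F, G} covers every attribute.
{A, E, G} is a candidate key since {A, E, G}⁺ = {A, B, C, D, E, F, G} covers every attribute.
These are minimal and exhaustive — every other superkey contains one of them.

{A, B}, {A, C}, {A, E, F}, {A, E, G}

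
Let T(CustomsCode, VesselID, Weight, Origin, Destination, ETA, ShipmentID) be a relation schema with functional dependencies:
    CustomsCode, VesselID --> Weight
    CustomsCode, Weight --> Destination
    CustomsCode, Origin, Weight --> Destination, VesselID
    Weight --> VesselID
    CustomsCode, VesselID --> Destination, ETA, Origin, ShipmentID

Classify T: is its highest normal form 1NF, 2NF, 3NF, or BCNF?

3NF

Candidate keys: {CustomsCode, VesselID}, {CustomsCode, Weight}. Prime attributes: {CustomsCode, VesselID, Weight}.
Weight --> VesselID breaks BCNF: {Weight}⁺ = {VesselID, Weight}, so {Weight} is not a superkey.
But every attribute on its right side ({VesselID}) is prime, and the same holds for every other non-superkey FD, so 3NF still holds.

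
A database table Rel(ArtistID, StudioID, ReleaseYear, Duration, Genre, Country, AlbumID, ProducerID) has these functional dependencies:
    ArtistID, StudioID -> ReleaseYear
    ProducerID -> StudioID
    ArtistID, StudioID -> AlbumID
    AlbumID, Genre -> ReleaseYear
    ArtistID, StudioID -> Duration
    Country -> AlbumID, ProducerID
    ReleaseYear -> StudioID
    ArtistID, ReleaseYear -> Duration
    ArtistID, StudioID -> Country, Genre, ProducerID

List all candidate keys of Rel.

{AlbumID, ArtistID, Genre}, {ArtistID, Country}, {ArtistID, ProducerID}, {ArtistID, ReleaseYear}, {ArtistID, StudioID}

No FD produces {ArtistID}, so it must be in every candidate key.
{ArtistID, Country}⁺ = {AlbumID, ArtistID, Country, Duration, Genre, ProducerID, ReleaseYear, StudioID} — all of the relation — so {ArtistID, Country} is a candidate key.
{ArtistID, ProducerID}⁺ = {AlbumID, ArtistID, Country, Duration, Genre, ProducerID, ReleaseYear, StudioID} — all of the relation — so {ArtistID, ProducerID} is a candidate key.
{ArtistID, ReleaseYear}⁺ = {AlbumID, ArtistID, Country, Duration, Genre, ProducerID, ReleaseYear, StudioID} — all of the relation — so {ArtistID, ReleaseYear} is a candidate key.
{ArtistID, StudioID}⁺ = {AlbumID, ArtistID, Country, Duration, Genre, ProducerID, ReleaseYear, StudioID} — all of the relation — so {ArtistID, StudioID} is a candidate key.
{AlbumID, ArtistID, Genre}⁺ = {AlbumID, ArtistID, Country, Duration, Genre, ProducerID, ReleaseYear, StudioID} — all of the relation — so {AlbumID, ArtistID, Genre} is a candidate key.
These are minimal and exhaustive — every other superkey contains one of them.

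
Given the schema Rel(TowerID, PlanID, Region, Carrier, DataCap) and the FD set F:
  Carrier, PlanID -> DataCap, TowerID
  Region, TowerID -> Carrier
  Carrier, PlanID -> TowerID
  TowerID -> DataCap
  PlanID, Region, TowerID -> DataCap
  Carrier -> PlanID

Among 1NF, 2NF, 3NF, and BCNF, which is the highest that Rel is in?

1NF

Candidate keys: {Carrier, Region}, {Region, TowerID}. Prime attributes: {Carrier, Region, TowerID}.
Carrier, PlanID -> DataCap, TowerID: {Carrier, PlanID}⁺ = {Carrier, DataCap, PlanID, TowerID}, which is not all of the attributes, so the left side is not a superkey — BCNF is violated.
Carrier, PlanID -> DataCap, TowerID determines the non-prime attribute {DataCap} from a non-superkey — 3NF is violated.
Since {Carrier} ⊂ {Carrier, Region} and {Carrier}⁺ ⊇ {DataCap, PlanID} with {DataCap, PlanID} non-prime, there is a partial dependency; 2NF fails.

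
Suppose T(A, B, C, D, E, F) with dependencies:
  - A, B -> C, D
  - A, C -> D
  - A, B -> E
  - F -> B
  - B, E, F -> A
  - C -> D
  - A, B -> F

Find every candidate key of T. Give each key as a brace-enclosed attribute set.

Closure of {A, B} is {A, B, C, D, E, F}, the whole schema; {A, B} is a candidate key.
Closure of {A, F} is {A, B, C, D, E, F}, the whole schema; {A, F} is a candidate key.
Closure of {E, F} is {A, B, C, D, E, F}, the whole schema; {E, F} is a candidate key.
These are minimal and exhaustive — every other superkey contains one of them.

{A, B}, {A, F}, {E, F}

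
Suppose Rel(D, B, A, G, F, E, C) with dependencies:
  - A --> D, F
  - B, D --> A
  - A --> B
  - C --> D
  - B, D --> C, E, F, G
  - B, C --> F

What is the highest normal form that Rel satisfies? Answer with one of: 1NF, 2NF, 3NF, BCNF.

Candidate keys: {A}, {B, C}, {B, D}. Prime attributes: {A, B, C, D}.
C --> D: {C}⁺ = {C, D}, which is not all of the attributes, so the left side is not a superkey — BCNF is violated.
Its right-hand attributes {D} are all prime, as are those of every other non-superkey FD — the relation is in 3NF.

3NF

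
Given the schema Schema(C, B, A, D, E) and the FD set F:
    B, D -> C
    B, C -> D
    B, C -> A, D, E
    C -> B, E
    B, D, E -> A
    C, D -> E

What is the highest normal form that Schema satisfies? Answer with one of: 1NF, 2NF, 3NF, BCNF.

BCNF

Candidate keys: {B, D}, {C}. Prime attributes: {B, C, D}.
Every FD has a superkey on the left, so the relation is in BCNF.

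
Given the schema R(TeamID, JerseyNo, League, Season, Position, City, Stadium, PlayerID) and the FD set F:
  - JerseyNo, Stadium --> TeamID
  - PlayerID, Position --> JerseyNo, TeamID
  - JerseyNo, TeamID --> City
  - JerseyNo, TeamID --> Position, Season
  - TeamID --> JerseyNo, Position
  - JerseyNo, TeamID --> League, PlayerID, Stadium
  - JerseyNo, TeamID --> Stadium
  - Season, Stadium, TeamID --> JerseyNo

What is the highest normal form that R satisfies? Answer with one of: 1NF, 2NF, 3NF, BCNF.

BCNF

Candidate keys: {JerseyNo, Stadium}, {PlayerID, Position}, {TeamID}. Prime attributes: {JerseyNo, PlayerID, Position, Stadium, TeamID}.
Every FD has a superkey on the left, so the relation is in BCNF.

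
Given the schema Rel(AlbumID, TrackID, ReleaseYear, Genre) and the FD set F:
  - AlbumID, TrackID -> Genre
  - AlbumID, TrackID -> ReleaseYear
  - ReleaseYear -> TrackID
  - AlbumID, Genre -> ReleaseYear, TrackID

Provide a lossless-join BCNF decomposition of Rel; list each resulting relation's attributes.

Candidate keys of the original relation: {AlbumID, Genre}, {AlbumID, ReleaseYear}, {AlbumID, TrackID}.
In {AlbumID, Genre, ReleaseYear, TrackID}, {ReleaseYear} is not a superkey ({ReleaseYear}⁺ restricted to this set is {ReleaseYear, TrackID}), so split on ReleaseYear -> TrackID into {ReleaseYear, TrackID} and {AlbumID, Genre, ReleaseYear}.
{ReleaseYear, TrackID}: every determinant is a superkey — BCNF.
{AlbumID, Genre, ReleaseYear}: every determinant is a superkey — BCNF.

{AlbumID, Genre, ReleaseYear}; {ReleaseYear, TrackID}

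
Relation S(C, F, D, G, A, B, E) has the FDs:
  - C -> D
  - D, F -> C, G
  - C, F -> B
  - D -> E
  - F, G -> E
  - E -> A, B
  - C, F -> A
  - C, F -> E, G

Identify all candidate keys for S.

{F} never appears on the right of any FD, so every key must include it.
{C, F}⁺ = {A, B, C, D, E, F, G} — all of the relation — so {C, F} is a candidate key.
{D, F}⁺ = {A, B, C, D, E, F, G} — all of the relation — so {D, F} is a candidate key.
These are minimal and exhaustive — every other superkey contains one of them.

{C, F}, {D, F}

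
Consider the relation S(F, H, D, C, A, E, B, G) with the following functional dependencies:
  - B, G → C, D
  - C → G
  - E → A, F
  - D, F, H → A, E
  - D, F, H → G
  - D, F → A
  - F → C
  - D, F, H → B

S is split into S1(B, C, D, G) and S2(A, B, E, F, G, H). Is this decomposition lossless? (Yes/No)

Yes

S1 ∩ S2 = {B, G}; its closure under F is {B, C, D, G}.
This includes all of S1, so the common attributes are a superkey of S1 — the join is lossless.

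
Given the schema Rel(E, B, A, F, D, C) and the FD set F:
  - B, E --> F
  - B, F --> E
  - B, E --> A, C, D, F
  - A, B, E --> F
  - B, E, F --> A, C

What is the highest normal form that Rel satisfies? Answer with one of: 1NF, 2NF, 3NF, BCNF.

Candidate keys: {B, E}, {B, F}. Prime attributes: {B, E, F}.
Every FD has a superkey on the left, so the relation is in BCNF.

BCNF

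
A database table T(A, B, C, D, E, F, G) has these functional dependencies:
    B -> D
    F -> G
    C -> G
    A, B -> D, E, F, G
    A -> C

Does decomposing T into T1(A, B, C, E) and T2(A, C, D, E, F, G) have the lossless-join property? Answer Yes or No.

The shared attributes are {A, C, E} and {A, C, E}⁺ = {A, C, E, G}.
The closure covers neither T1 nor T2 entirely; the join is not lossless.

No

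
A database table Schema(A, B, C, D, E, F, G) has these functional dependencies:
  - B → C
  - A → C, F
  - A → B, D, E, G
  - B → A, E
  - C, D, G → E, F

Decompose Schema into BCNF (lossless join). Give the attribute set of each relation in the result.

Candidate keys of the original relation: {A}, {B}.
{A, B, C, D, E, F, G}: {C, D, G} determines {C, D, E, F, G} here but is not a superkey — split on C, D, G → E, F, giving {C, D, E, F, G} and {A, B, C, D, G}.
{C, D, E, F, G} has no BCNF violation.
{A, B, C, D, G} has no BCNF violation.

{A, B, C, D, G}; {C, D, E, F, G}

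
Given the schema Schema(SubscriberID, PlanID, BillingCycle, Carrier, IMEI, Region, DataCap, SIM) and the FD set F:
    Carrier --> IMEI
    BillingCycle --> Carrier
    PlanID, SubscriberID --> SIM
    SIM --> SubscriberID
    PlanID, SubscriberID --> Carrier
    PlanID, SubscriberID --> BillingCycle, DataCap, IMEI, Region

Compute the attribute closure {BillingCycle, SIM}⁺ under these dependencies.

{BillingCycle, Carrier, IMEI, SIM, SubscriberID}

Start with {BillingCycle, SIM}.
BillingCycle --> Carrier applies; add {Carrier} → now {BillingCycle, Carrier, SIM}.
SIM --> SubscriberID applies; add {SubscriberID} → now {BillingCycle, Carrier, SIM, SubscriberID}.
Carrier --> IMEI applies; add {IMEI} → now {BillingCycle, Carrier, IMEI, SIM, SubscriberID}.
No further FD applies.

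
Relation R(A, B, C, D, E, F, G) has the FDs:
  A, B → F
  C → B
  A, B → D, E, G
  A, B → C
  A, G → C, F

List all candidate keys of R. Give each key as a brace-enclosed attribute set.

{A} never appears on the right of any FD, so every key must include it.
{A, B}⁺ = {A, B, C, D, E, F, G} — all of the relation — so {A, B} is a candidate key.
{A, C}⁺ = {A, B, C, D, E, F, G} — all of the relation — so {A, C} is a candidate key.
{A, G}⁺ = {A, B, C, D, E, F, G} — all of the relation — so {A, G} is a candidate key.
No proper subset of any of these is a key, and no other minimal superkey exists.

{A, B}, {A, C}, {A, G}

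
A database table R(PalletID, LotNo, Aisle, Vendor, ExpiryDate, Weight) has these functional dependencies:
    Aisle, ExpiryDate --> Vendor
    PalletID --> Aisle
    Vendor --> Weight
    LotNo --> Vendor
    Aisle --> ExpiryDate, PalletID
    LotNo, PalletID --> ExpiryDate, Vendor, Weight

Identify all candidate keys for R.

{LotNo} never appears on the right of any FD, so every key must include it.
Closure of {Aisle, LotNo} is {Aisle, ExpiryDate, LotNo, PalletID, Vendor, Weight}, the whole schema; {Aisle, LotNo} is a candidate key.
Closure of {LotNo, PalletID} is {Aisle, ExpiryDate, LotNo, PalletID, Vendor, Weight}, the whole schema; {LotNo, PalletID} is a candidate key.
No proper subset of any of these is a key, and no other minimal superkey exists.

{Aisle, LotNo}, {LotNo, PalletID}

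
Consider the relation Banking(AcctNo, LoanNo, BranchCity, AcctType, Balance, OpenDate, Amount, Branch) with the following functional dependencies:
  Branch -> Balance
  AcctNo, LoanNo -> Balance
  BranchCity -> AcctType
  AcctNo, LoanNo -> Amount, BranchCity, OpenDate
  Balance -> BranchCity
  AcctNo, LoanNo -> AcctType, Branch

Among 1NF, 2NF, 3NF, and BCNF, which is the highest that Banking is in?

Candidate key: {AcctNo, LoanNo}. Prime attributes: {AcctNo, LoanNo}.
For Branch -> Balance we have {Branch}⁺ = {AcctType, Balance, Branch, BranchCity}; {Branch} is not a superkey, so BCNF fails.
Branch -> Balance determines the non-prime attribute {Balance} from a non-superkey — 3NF is violated.
Checking every proper subset of each key, none determines a non-prime attribute — 2NF is satisfied.

2NF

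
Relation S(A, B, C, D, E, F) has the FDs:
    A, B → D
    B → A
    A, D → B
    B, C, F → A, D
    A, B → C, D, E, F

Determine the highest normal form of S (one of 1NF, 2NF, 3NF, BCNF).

BCNF

Candidate keys: {A, D}, {B}. Prime attributes: {A, B, D}.
Every FD has a superkey on the left, so the relation is in BCNF.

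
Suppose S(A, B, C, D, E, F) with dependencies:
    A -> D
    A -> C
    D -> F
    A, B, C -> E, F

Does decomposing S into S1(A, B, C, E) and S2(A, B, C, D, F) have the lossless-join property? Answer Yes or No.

Common attributes: {A, B, C}; their closure is {A, B, C, D, E, F}.
This includes all of S1, so the common attributes are a superkey of S1 — the join is lossless.

Yes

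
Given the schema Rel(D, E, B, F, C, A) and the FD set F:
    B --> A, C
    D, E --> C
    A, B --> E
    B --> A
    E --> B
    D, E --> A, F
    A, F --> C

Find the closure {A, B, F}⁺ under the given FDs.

{A, B, C, E, F}

Start with {A, B, F}.
B --> A, C applies; add {C} → now {A, B, C, F}.
A, B --> E applies; add {E} → now {A, B, C, E, F}.
No further FD applies.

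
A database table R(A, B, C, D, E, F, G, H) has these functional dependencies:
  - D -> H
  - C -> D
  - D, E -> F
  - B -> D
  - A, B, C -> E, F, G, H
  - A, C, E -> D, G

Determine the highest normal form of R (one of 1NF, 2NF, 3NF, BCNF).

1NF

Candidate key: {A, B, C}. Prime attributes: {A, B, C}.
D -> H breaks BCNF: {D}⁺ = {D, H}, so {D} is not a superkey.
D -> H has non-prime {H} on the right and a non-superkey on the left, so 3NF fails.
The proper key subset {B} of {A, B, C} determines non-prime {D, H}, so the relation is not even in 2NF.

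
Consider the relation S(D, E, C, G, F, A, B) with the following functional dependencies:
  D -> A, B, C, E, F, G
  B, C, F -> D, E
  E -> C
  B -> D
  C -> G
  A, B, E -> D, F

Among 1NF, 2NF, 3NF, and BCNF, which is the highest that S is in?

2NF

Candidate keys: {B}, {D}. Prime attributes: {B, D}.
E -> C: {E}⁺ = {C, E, G}, which is not all of the attributes, so the left side is not a superkey — BCNF is violated.
Because {C} is non-prime and the left side of E -> C is not a superkey, the relation is not in 3NF.
With only single-attribute keys there can be no partial dependency, so 2NF holds.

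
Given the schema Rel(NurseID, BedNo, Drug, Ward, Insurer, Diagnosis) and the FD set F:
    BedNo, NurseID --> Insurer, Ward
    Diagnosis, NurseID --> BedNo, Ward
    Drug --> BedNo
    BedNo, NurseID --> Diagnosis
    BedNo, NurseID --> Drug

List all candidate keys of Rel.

{BedNo, NurseID}, {Diagnosis, NurseID}, {Drug, NurseID}

No FD produces {NurseID}, so it must be in every candidate key.
{BedNo, NurseID}⁺ = {BedNo, Diagnosis, Drug, Insurer, NurseID, Ward} — all of the relation — so {BedNo, NurseID} is a candidate key.
{Diagnosis, NurseID}⁺ = {BedNo, Diagnosis, Drug, Insurer, NurseID, Ward} — all of the relation — so {Diagnosis, NurseID} is a candidate key.
{Drug, NurseID}⁺ = {BedNo, Diagnosis, Drug, Insurer, NurseID, Ward} — all of the relation — so {Drug, NurseID} is a candidate key.
Any other superkey properly contains one of these, so there are no further candidate keys.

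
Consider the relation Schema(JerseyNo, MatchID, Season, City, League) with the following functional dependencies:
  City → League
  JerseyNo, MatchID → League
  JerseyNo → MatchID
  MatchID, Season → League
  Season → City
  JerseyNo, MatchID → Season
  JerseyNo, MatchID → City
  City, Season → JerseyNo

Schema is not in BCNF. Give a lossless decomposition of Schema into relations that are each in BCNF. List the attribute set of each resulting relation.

{City, JerseyNo, MatchID, Season}; {City, League}

Candidate keys of the original relation: {JerseyNo}, {Season}.
In {City, JerseyNo, League, MatchID, Season}, {City} is not a superkey ({City}⁺ restricted to this set is {City, League}), so split on City → League into {City, League} and {City, JerseyNo, MatchID, Season}.
{City, League} has no BCNF violation.
{City, JerseyNo, MatchID, Season} has no BCNF violation.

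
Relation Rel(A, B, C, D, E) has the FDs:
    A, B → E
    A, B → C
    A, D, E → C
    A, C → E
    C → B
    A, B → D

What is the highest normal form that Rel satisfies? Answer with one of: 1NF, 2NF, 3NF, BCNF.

3NF

Candidate keys: {A, B}, {A, C}, {A, D, E}. Prime attributes: {A, B, C, D, E}.
C → B: {C}⁺ = {B, C}, which is not all of the attributes, so the left side is not a superkey — BCNF is violated.
Its right-hand attributes {B} are all prime, as are those of every other non-superkey FD — the relation is in 3NF.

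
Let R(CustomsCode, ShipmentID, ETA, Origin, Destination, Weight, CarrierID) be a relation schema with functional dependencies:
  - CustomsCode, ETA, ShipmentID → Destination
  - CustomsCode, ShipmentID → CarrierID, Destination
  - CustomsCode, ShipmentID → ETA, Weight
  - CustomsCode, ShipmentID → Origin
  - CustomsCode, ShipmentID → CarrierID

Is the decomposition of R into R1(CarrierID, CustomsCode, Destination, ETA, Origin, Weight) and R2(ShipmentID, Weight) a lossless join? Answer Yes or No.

Common attributes: {Weight}; their closure is {Weight}.
The closure covers neither R1 nor R2 entirely; the join is not lossless.

No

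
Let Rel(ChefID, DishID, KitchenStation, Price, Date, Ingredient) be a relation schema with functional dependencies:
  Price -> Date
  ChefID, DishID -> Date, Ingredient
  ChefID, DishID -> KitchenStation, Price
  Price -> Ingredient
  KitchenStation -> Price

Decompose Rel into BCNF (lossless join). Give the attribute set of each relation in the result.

Candidate key of the original relation: {ChefID, DishID}.
{ChefID, Date, DishID, Ingredient, KitchenStation, Price}: {Price} determines {Date, Ingredient, Price} here but is not a superkey — split on Price -> Date, Ingredient, giving {Date, Ingredient, Price} and {ChefID, DishID, KitchenStation, Price}.
{Date, Ingredient, Price} is in BCNF.
{ChefID, DishID, KitchenStation, Price}: {KitchenStation} determines {KitchenStation, Price} here but is not a superkey — split on KitchenStation -> Price, giving {KitchenStation, Price} and {ChefID, DishID, KitchenStation}.
{KitchenStation, Price} is in BCNF.
{ChefID, DishID, KitchenStation} is in BCNF.

{ChefID, DishID, KitchenStation}; {Date, Ingredient, Price}; {KitchenStation, Price}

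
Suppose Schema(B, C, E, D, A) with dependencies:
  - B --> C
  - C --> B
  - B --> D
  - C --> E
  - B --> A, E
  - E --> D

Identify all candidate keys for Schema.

{B}⁺ = {A, B, C, D, E}, which is every attribute, so {B} is a candidate key.
{C}⁺ = {A, B, C, D, E}, which is every attribute, so {C} is a candidate key.
No proper subset of any of these is a key, and no other minimal superkey exists.

{B}, {C}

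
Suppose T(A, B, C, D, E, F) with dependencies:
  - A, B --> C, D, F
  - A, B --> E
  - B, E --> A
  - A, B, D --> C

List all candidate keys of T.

{A, B}, {B, E}

{B} never appears on the right of any FD, so every key must include it.
Closure of {A, B} is {A, B, C, D, E, F}, the whole schema; {A, B} is a candidate key.
Closure of {B, E} is {A, B, C, D, E, F}, the whole schema; {B, E} is a candidate key.
These are minimal and exhaustive — every other superkey contains one of them.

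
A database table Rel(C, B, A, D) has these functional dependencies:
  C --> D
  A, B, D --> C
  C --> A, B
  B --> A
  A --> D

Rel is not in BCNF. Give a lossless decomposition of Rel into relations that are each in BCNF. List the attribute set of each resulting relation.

Candidate keys of the original relation: {B}, {C}.
In {A, B, C, D}, {A} is not a superkey ({A}⁺ restricted to this set is {A, D}), so split on A --> D into {A, D} and {A, B, C}.
{A, D} is in BCNF.
{A, B, C} is in BCNF.

{A, B, C}; {A, D}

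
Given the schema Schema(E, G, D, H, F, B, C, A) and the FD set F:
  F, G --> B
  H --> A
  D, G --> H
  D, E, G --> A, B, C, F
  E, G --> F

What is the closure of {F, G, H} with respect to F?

Start with {F, G, H}.
F, G --> B applies; add {B} → now {B, F, G, H}.
H --> A applies; add {A} → now {A, B, F, G, H}.
No further FD applies.

{A, B, F, G, H}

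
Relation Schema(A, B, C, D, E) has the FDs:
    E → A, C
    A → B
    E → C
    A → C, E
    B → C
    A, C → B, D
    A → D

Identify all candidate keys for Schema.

{A} is a candidate key since {A}⁺ = {A, B, C, D, E} covers every attribute.
{E} is a candidate key since {E}⁺ = {A, B, C, D, E} covers every attribute.
Any other superkey properly contains one of these, so there are no further candidate keys.

{A}, {E}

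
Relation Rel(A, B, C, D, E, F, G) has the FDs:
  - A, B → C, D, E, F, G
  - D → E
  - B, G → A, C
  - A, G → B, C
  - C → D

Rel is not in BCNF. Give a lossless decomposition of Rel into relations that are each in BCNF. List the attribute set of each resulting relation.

{A, B, C, F, G}; {C, D}; {D, E}

Candidate keys of the original relation: {A, B}, {A, G}, {B, G}.
Within {A, B, C, D, E, F, G}: {D}⁺ ∩ {A, B, C, D, E, F, G} = {D, E}, not the whole set, so D → E violates BCNF; decompose into {D, E} and {A, B, C, D, F, G}.
{D, E} is in BCNF.
Within {A, B, C, D, F, G}: {C}⁺ ∩ {A, B, C, D, F, G} = {C, D}, not the whole set, so C → D violates BCNF; decompose into {C, D} and {A, B, C, F, G}.
{C, D} is in BCNF.
{A, B, C, F, G} is in BCNF.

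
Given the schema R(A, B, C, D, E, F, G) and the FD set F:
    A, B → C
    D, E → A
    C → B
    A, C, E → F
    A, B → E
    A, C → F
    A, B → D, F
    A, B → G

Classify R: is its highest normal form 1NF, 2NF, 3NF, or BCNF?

3NF

Candidate keys: {A, B}, {A, C}, {B, D, E}, {C, D, E}. Prime attributes: {A, B, C, D, E}.
For D, E → A we have {D, E}⁺ = {A, D, E}; {D, E} is not a superkey, so BCNF fails.
Its right-hand attributes {A} are all prime, as are those of every other non-superkey FD — the relation is in 3NF.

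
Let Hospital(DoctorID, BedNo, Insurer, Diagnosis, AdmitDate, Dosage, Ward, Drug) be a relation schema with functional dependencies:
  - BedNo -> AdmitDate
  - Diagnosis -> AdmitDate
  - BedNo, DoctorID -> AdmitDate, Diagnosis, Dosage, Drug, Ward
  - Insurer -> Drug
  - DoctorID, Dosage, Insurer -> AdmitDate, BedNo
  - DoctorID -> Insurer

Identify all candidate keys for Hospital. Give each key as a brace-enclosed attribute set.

Attributes never on any right-hand side: {DoctorID} — every candidate key must contain it.
{BedNo, DoctorID}⁺ = {AdmitDate, BedNo, Diagnosis, DoctorID, Dosage, Drug, Insurer, Ward} — all of the relation — so {BedNo, DoctorID} is a candidate key.
{DoctorID, Dosage}⁺ = {AdmitDate, BedNo, Diagnosis, DoctorID, Dosage, Drug, Insurer, Ward} — all of the relation — so {DoctorID, Dosage} is a candidate key.
These are minimal and exhaustive — every other superkey contains one of them.

{BedNo, DoctorID}, {DoctorID, Dosage}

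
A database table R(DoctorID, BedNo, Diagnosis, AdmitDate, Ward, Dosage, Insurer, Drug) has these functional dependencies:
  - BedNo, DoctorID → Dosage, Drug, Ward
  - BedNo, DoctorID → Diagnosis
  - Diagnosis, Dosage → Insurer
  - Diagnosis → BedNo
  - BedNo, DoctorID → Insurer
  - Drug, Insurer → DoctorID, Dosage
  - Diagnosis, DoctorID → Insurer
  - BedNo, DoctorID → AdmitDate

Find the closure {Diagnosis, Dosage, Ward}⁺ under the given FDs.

Start with {Diagnosis, Dosage, Ward}.
Diagnosis, Dosage → Insurer applies; add {Insurer} → now {Diagnosis, Dosage, Insurer, Ward}.
Diagnosis → BedNo applies; add {BedNo} → now {BedNo, Diagnosis, Dosage, Insurer, Ward}.
No further FD applies.

{BedNo, Diagnosis, Dosage, Insurer, Ward}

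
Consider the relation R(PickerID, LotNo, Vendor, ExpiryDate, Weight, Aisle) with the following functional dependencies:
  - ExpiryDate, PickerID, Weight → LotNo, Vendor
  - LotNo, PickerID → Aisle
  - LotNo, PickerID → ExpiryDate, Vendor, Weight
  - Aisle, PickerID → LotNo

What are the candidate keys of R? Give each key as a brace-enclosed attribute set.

{Aisle, PickerID}, {ExpiryDate, PickerID, Weight}, {LotNo, PickerID}

No FD produces {PickerID}, so it must be in every candidate key.
{Aisle, PickerID} is a candidate key since {Aisle, PickerID}⁺ = {Aisle, ExpiryDate, LotNo, PickerID, Vendor, Weight} covers every attribute.
{LotNo, PickerID} is a candidate key since {LotNo, PickerID}⁺ = {Aisle, ExpiryDate, LotNo, PickerID, Vendor, Weight} covers every attribute.
{ExpiryDate, PickerID, Weight} is a candidate key since {ExpiryDate, PickerID, Weight}⁺ = {Aisle, ExpiryDate, LotNo, PickerID, Vendor, Weight} covers every attribute.
No proper subset of any of these is a key, and no other minimal superkey exists.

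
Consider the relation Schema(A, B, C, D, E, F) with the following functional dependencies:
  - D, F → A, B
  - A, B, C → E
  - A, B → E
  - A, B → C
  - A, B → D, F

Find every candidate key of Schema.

{A, B}, {D, F}

{A, B}⁺ = {A, B, C, D, E, F} — all of the relation — so {A, B} is a candidate key.
{D, F}⁺ = {A, B, C, D, E, F} — all of the relation — so {D, F} is a candidate key.
These are minimal and exhaustive — every other superkey contains one of them.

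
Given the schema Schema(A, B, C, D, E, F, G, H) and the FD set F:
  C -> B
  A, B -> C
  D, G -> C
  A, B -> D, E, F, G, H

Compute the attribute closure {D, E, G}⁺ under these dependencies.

{B, C, D, E, G}

Start with {D, E, G}.
D, G -> C applies; add {C} → now {C, D, E, G}.
C -> B applies; add {B} → now {B, C, D, E, G}.
No further FD applies.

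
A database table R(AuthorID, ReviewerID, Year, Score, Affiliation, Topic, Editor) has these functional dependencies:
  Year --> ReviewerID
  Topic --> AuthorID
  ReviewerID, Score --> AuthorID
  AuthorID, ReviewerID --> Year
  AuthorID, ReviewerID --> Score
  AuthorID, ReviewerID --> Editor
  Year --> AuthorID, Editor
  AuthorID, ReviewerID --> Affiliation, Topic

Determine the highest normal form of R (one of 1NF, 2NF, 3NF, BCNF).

Candidate keys: {AuthorID, ReviewerID}, {ReviewerID, Score}, {ReviewerID, Topic}, {Year}. Prime attributes: {AuthorID, ReviewerID, Score, Topic, Year}.
Topic --> AuthorID breaks BCNF: {Topic}⁺ = {AuthorID, Topic}, so {Topic} is not a superkey.
Since {AuthorID} ⊆ prime attributes and every other non-superkey FD also has a prime right side, the schema is in 3NF.

3NF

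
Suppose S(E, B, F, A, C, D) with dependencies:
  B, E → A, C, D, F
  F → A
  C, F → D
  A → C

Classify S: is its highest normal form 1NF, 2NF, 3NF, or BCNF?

2NF

Candidate key: {B, E}. Prime attributes: {B, E}.
F → A breaks BCNF: {F}⁺ = {A, C, D, F}, so {F} is not a superkey.
F → A determines the non-prime attribute {A} from a non-superkey — 3NF is violated.
No proper subset of a key has a non-prime attribute in its closure, so there is no partial dependency; 2NF holds.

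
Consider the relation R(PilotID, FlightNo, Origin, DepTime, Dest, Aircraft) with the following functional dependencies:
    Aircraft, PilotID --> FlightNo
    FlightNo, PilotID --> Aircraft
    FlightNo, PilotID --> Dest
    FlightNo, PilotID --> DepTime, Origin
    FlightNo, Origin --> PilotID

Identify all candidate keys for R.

{Aircraft, PilotID}, {FlightNo, Origin}, {FlightNo, PilotID}

Closure of {Aircraft, PilotID} is {Aircraft, DepTime, Dest, FlightNo, Origin, PilotID}, the whole schema; {Aircraft, PilotID} is a candidate key.
Closure of {FlightNo, Origin} is {Aircraft, DepTime, Dest, FlightNo, Origin, PilotID}, the whole schema; {FlightNo, Origin} is a candidate key.
Closure of {FlightNo, PilotID} is {Aircraft, DepTime, Dest, FlightNo, Origin, PilotID}, the whole schema; {FlightNo, PilotID} is a candidate key.
These are minimal and exhaustive — every other superkey contains one of them.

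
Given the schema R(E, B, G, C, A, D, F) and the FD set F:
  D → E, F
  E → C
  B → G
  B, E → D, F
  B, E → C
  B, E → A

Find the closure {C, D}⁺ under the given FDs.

Start with {C, D}.
D → E, F applies; add {E, F} → now {C, D, E, F}.
No further FD applies.

{C, D, E, F}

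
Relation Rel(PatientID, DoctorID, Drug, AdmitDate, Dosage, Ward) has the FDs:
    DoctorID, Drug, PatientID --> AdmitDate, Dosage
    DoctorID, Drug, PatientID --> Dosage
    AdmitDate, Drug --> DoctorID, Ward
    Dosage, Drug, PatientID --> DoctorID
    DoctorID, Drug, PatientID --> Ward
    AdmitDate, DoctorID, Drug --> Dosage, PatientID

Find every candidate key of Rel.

{AdmitDate, Drug}, {DoctorID, Drug, PatientID}, {Dosage, Drug, PatientID}

{Drug} never appears on the right of any FD, so every key must include it.
{AdmitDate, Drug}⁺ = {AdmitDate, DoctorID, Dosage, Drug, PatientID, Ward}, which is every attribute, so {AdmitDate, Drug} is a candidate key.
{DoctorID, Drug, PatientID}⁺ = {AdmitDate, DoctorID, Dosage, Drug, PatientID, Ward}, which is every attribute, so {DoctorID, Drug, PatientID} is a candidate key.
{Dosage, Drug, PatientID}⁺ = {AdmitDate, DoctorID, Dosage, Drug, PatientID, Ward}, which is every attribute, so {Dosage, Drug, PatientID} is a candidate key.
No proper subset of any of these is a key, and no other minimal superkey exists.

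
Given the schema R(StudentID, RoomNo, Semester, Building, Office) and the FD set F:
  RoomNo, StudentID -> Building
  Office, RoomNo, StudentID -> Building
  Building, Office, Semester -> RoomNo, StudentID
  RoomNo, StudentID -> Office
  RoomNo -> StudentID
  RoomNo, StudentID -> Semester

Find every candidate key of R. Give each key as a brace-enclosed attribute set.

{RoomNo} is a candidate key since {RoomNo}⁺ = {Building, Office, RoomNo, Semester, StudentID} covers every attribute.
{Building, Office, Semester} is a candidate key since {Building, Office, Semester}⁺ = {Building, Office, RoomNo, Semester, StudentID} covers every attribute.
No proper subset of any of these is a key, and no other minimal superkey exists.

{Building, Office, Semester}, {RoomNo}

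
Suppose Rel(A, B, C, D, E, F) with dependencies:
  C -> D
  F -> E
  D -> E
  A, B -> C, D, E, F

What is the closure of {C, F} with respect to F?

Start with {C, F}.
C -> D applies; add {D} → now {C, D, F}.
F -> E applies; add {E} → now {C, D, E, F}.
No further FD applies.

{C, D, E, F}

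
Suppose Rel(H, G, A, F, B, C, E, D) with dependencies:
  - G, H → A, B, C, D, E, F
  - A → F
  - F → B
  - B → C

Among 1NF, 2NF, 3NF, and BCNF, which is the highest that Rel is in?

2NF

Candidate key: {G, H}. Prime attributes: {G, H}.
For A → F we have {A}⁺ = {A, B, C, F}; {A} is not a superkey, so BCNF fails.
Because {F} is non-prime and the left side of A → F is not a superkey, the relation is not in 3NF.
No non-prime attribute depends on a proper subset of any candidate key, so 2NF holds.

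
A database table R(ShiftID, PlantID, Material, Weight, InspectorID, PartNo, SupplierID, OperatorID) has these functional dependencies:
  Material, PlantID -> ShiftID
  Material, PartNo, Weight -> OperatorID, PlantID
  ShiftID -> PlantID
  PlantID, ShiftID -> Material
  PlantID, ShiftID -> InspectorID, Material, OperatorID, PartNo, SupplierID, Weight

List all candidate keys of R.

{ShiftID} is a candidate key since {ShiftID}⁺ = {InspectorID, Material, OperatorID, PartNo, PlantID, ShiftID, SupplierID, Weight} covers every attribute.
{Material, PlantID} is a candidate key since {Material, PlantID}⁺ = {InspectorID, Material, OperatorID, PartNo, PlantID, ShiftID, SupplierID, Weight} covers every attribute.
{Material, PartNo, Weight} is a candidate key since {Material, PartNo, Weight}⁺ = {InspectorID, Material, OperatorID, PartNo, PlantID, ShiftID, SupplierID, Weight} covers every attribute.
No proper subset of any of these is a key, and no other minimal superkey exists.

{Material, PartNo, Weight}, {Material, PlantID}, {ShiftID}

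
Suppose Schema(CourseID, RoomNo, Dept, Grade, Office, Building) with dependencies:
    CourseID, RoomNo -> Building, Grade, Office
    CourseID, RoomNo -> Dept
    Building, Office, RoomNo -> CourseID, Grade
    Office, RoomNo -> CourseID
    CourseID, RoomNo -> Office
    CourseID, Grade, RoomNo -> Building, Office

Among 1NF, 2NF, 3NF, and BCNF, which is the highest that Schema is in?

BCNF

Candidate keys: {CourseID, RoomNo}, {Office, RoomNo}. Prime attributes: {CourseID, Office, RoomNo}.
Each dependency's left side is a superkey — BCNF holds.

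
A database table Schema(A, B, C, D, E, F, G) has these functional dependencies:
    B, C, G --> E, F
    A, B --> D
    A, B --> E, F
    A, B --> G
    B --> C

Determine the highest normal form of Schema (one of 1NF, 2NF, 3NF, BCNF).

Candidate key: {A, B}. Prime attributes: {A, B}.
B, C, G --> E, F: {B, C, G}⁺ = {B, C, E, F, G}, which is not all of the attributes, so the left side is not a superkey — BCNF is violated.
Because {E, F} are non-prime and the left side of B, C, G --> E, F is not a superkey, the relation is not in 3NF.
Since {B} ⊂ {A, B} and {B}⁺ ⊇ {C} with {C} non-prime, there is a partial dependency; 2NF fails.

1NF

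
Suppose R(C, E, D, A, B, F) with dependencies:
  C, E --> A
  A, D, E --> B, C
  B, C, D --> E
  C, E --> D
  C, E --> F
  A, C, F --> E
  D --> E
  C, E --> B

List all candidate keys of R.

{A, D}⁺ = {A, B, C, D, E, F} — all of the relation — so {A, D} is a candidate key.
{C, D}⁺ = {A, B, C, D, E, F} — all of the relation — so {C, D} is a candidate key.
{C, E}⁺ = {A, B, C, D, E, F} — all of the relation — so {C, E} is a candidate key.
{A, C, F}⁺ = {A, B, C, D, E, F} — all of the relation — so {A, C, F} is a candidate key.
These are minimal and exhaustive — every other superkey contains one of them.

{A, C, F}, {A, D}, {C, D}, {C, E}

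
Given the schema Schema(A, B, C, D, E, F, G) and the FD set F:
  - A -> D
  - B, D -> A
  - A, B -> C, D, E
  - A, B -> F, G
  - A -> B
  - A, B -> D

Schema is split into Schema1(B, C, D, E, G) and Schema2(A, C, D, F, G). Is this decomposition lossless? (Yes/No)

No

Common attributes: {C, D, G}; their closure is {C, D, G}.
The closure covers neither Schema1 nor Schema2 entirely; the join is not lossless.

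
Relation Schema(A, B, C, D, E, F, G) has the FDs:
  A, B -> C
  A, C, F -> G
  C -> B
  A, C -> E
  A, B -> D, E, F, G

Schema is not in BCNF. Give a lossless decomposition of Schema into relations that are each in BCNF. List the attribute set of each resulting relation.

Candidate keys of the original relation: {A, B}, {A, C}.
Within {A, B, C, D, E, F, G}: {C}⁺ ∩ {A, B, C, D, E, F, G} = {B, C}, not the whole set, so C -> B violates BCNF; decompose into {B, C} and {A, C, D, E, F, G}.
{B, C} has no BCNF violation.
{A, C, D, E, F, G} has no BCNF violation.

{A, C, D, E, F, G}; {B, C}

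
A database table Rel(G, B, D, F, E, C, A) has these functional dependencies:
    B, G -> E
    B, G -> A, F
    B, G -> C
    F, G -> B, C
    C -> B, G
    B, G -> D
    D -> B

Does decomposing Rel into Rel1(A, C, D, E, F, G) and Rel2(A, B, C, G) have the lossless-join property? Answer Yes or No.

The shared attributes are {A, C, G} and {A, C, G}⁺ = {A, B, C, D, E, F, G}.
Rel1 is contained in that closure, so Rel1 ∩ Rel2 -> Rel1 holds and the join is lossless.

Yes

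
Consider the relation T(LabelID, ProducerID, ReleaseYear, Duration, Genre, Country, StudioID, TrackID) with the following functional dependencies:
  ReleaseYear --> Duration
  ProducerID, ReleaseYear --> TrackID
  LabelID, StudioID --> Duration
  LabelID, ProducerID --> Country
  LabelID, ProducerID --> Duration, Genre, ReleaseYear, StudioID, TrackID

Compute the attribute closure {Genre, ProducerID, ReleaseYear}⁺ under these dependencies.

{Duration, Genre, ProducerID, ReleaseYear, TrackID}

Start with {Genre, ProducerID, ReleaseYear}.
ReleaseYear --> Duration applies; add {Duration} → now {Duration, Genre, ProducerID, ReleaseYear}.
ProducerID, ReleaseYear --> TrackID applies; add {TrackID} → now {Duration, Genre, ProducerID, ReleaseYear, TrackID}.
No further FD applies.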